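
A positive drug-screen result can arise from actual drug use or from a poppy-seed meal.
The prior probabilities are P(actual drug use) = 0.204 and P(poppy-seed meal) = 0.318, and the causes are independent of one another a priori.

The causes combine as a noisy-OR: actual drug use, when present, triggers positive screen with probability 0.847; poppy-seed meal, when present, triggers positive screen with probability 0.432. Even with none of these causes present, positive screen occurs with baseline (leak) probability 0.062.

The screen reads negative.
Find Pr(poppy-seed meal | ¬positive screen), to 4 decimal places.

Under noisy-OR, P(positive screen | causes) = 1 − (1−0.062)·∏(1−qᵢ) over the active causes.
P(¬positive screen) = 0.938×0.796×0.682 + 0.532784×0.796×0.318 + 0.143514×0.204×0.682 + 0.081516×0.204×0.318 = 0.509214 + 0.134863 + 0.019967 + 0.005288 = 0.669332
Restricting to configurations with poppy-seed meal present: 0.134863 + 0.005288 = 0.140151.
Hence the posterior is 0.140151/0.669332 ≈ 0.2094.

Pr(poppy-seed meal | ¬positive screen) ≈ 0.2094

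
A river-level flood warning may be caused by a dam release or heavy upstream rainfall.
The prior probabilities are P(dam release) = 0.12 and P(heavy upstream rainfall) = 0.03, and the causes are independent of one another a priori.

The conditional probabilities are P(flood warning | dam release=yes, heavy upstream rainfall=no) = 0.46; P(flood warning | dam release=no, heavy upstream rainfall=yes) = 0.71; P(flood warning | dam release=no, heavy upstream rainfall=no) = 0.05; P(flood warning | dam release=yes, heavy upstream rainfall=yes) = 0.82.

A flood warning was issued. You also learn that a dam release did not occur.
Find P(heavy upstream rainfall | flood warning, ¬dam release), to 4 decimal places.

Sum P(flood warning|·) weighted by the priors over both values of heavy upstream rainfall:
  P(flood warning | ¬dam release) = 0.05×0.97 + 0.71×0.03
        = 0.048500 + 0.021300 = 0.069800
Keeping only the heavy upstream rainfall-present terms gives 0.021300, so
  P(heavy upstream rainfall | flood warning, ¬dam release) = 0.021300 / 0.069800 ≈ 0.3052

P(heavy upstream rainfall | flood warning, ¬dam release) ≈ 0.3052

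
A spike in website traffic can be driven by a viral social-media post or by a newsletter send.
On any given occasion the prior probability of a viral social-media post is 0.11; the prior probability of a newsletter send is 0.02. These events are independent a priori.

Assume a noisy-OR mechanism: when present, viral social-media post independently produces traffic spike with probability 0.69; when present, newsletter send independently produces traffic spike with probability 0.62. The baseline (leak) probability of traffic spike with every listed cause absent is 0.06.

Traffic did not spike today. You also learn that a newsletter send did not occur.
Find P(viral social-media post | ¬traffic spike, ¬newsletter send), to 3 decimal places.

Under noisy-OR, P(traffic spike | causes) = 1 − (1−0.06)·∏(1−qᵢ) over the active causes.
Numerator (weight on configurations with viral social-media post): 0.2914×0.11 = 0.032054
Denominator P(¬traffic spike | ¬newsletter send): 0.94×0.89 + 0.2914×0.11 = 0.868654
P(viral social-media post | ¬traffic spike, ¬newsletter send) = 0.032054/0.868654 ≈ 0.037

P(viral social-media post | ¬traffic spike, ¬newsletter send) ≈ 0.037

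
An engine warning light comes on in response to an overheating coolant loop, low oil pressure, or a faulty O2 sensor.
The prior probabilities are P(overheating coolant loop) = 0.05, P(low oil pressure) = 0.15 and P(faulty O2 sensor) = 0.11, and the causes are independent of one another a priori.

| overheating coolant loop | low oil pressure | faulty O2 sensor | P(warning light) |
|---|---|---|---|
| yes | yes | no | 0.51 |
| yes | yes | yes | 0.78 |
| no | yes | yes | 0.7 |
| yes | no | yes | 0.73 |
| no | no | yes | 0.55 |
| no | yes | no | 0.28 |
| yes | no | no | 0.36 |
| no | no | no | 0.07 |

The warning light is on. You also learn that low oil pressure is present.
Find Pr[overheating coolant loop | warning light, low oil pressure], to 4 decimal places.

Pr[overheating coolant loop | warning light, low oil pressure] ≈ 0.0801

P(warning light | low oil pressure) = 0.28*0.95*0.89 + 0.7*0.95*0.11 + 0.51*0.05*0.89 + 0.78*0.05*0.11 = 0.236740 + 0.073150 + 0.022695 + 0.004290 = 0.336875
Of this, 0.026985 comes from 0.022695 + 0.004290 (the overheating coolant loop=true cases).
Hence the posterior is 0.026985/0.336875 ≈ 0.0801.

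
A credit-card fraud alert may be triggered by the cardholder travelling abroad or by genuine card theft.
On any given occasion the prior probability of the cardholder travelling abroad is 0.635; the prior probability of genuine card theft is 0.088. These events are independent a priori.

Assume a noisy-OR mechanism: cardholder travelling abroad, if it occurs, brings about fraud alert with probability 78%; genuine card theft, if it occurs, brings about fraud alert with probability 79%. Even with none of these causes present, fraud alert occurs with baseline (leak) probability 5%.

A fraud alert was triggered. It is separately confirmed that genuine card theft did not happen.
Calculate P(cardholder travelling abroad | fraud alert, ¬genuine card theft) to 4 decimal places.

Under noisy-OR, P(fraud alert | causes) = 1 − (1−0.05)·∏(1−qᵢ) over the active causes.
Weight on cardholder travelling abroad=true, given the evidence: 0.791·0.635 = 0.502285
Denominator P(fraud alert | ¬genuine card theft): 0.05·0.365 + 0.791·0.635 = 0.520535
Posterior = 0.502285 / 0.520535 ≈ 0.9649

P(cardholder travelling abroad | fraud alert, ¬genuine card theft) ≈ 0.9649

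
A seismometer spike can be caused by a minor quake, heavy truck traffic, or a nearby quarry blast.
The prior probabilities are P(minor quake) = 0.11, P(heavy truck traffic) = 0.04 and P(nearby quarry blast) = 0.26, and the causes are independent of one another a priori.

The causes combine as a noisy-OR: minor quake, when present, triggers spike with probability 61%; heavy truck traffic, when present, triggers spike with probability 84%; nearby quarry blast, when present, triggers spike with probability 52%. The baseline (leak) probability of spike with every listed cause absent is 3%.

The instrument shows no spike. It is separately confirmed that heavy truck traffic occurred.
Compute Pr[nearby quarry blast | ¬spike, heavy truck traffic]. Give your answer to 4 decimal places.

Under noisy-OR, P(spike | causes) = 1 − (1−0.03)·∏(1−qᵢ) over the active causes.
P(¬spike | heavy truck traffic) = 0.1552·0.89·0.74 + 0.074496·0.89·0.26 + 0.060528·0.11·0.74 + 0.029053·0.11·0.26 = 0.102215 + 0.017238 + 0.004927 + 0.000831 = 0.125211
Of this, 0.018069 comes from 0.017238 + 0.000831 (the nearby quarry blast=true cases).
P(nearby quarry blast | ¬spike, heavy truck traffic) = 0.018069 / 0.125211 ≈ 0.1443

Pr[nearby quarry blast | ¬spike, heavy truck traffic] ≈ 0.1443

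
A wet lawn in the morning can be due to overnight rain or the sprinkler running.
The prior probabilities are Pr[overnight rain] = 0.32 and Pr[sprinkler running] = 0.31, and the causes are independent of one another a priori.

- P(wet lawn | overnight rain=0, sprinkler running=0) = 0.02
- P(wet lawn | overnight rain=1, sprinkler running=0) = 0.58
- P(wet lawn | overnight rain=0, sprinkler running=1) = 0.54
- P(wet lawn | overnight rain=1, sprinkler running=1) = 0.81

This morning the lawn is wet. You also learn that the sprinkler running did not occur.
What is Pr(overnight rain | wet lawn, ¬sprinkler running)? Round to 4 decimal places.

Pr(overnight rain | wet lawn, ¬sprinkler running) ≈ 0.9317

P(wet lawn | ¬sprinkler running) = 0.02*0.68 + 0.58*0.32 = 0.013600 + 0.185600 = 0.199200
The overnight rain-present share is 0.58*0.32 = 0.185600.
Hence the posterior is 0.185600/0.199200 ≈ 0.9317.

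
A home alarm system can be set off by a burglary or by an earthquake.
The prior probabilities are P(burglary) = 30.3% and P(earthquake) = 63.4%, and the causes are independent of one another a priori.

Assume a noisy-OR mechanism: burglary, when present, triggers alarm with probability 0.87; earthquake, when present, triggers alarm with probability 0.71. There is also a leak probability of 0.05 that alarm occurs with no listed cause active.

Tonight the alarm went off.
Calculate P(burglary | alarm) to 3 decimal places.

Under noisy-OR, P(alarm | causes) = 1 − (1−0.05)·∏(1−qᵢ) over the active causes.
Weight on burglary=true, given the evidence: 0.097202 + 0.185222 = 0.282424
Normalizer over all consistent configurations: 0.05*0.697*0.366 + 0.7245*0.697*0.634 + 0.8765*0.303*0.366 + 0.964185*0.303*0.634 = 0.615334
Posterior = 0.282424 / 0.615334 ≈ 0.459

P(burglary | alarm) ≈ 0.459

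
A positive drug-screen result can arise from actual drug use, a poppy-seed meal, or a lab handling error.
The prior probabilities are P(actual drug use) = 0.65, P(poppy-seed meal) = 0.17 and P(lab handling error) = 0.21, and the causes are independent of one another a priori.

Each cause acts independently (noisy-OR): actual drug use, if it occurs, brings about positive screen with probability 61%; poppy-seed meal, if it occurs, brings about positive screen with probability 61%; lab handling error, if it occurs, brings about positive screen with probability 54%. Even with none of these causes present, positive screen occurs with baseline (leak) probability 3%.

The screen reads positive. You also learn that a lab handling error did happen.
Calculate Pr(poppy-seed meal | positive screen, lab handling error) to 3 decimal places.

Pr(poppy-seed meal | positive screen, lab handling error) ≈ 0.201

Under noisy-OR, P(positive screen | causes) = 1 − (1−0.03)·∏(1−qᵢ) over the active causes.
Numerator (weight on configurations with poppy-seed meal): 0.049146 + 0.103001 = 0.152147
Denominator P(positive screen | lab handling error): 0.5538·0.35·0.83 + 0.825982·0.35·0.17 + 0.825982·0.65·0.83 + 0.932133·0.65·0.17 = 0.758643
P(poppy-seed meal | positive screen, lab handling error) = 0.152147/0.758643 ≈ 0.201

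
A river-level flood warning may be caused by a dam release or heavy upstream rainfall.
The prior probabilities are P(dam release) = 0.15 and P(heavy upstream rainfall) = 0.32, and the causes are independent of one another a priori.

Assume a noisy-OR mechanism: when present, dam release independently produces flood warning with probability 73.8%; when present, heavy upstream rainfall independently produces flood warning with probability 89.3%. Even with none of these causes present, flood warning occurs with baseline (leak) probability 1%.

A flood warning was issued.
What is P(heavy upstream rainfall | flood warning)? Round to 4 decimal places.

P(heavy upstream rainfall | flood warning) ≈ 0.7809

Under noisy-OR, P(flood warning | causes) = 1 − (1−0.01)·∏(1−qᵢ) over the active causes.
P(flood warning) = 0.01*0.85*0.68 + 0.89407*0.85*0.32 + 0.74062*0.15*0.68 + 0.972246*0.15*0.32 = 0.005780 + 0.243187 + 0.075543 + 0.046668 = 0.371178
Restricting to configurations with heavy upstream rainfall present: 0.243187 + 0.046668 = 0.289855.
So P(heavy upstream rainfall | flood warning) = 0.289855/0.371178 ≈ 0.7809.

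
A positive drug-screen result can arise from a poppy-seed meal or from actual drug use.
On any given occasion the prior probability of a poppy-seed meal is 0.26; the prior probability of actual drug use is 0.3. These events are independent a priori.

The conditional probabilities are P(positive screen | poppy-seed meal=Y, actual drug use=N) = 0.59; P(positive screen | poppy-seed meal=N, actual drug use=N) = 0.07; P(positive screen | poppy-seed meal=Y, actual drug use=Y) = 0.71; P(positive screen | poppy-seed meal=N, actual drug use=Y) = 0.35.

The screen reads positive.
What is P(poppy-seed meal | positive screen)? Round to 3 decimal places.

P(positive screen) = 0.07*0.74*0.7 + 0.35*0.74*0.3 + 0.59*0.26*0.7 + 0.71*0.26*0.3 = 0.036260 + 0.077700 + 0.107380 + 0.055380 = 0.276720
The poppy-seed meal-present share is 0.107380 + 0.055380 = 0.162760.
Hence the posterior is 0.162760/0.276720 ≈ 0.588.

P(poppy-seed meal | positive screen) ≈ 0.588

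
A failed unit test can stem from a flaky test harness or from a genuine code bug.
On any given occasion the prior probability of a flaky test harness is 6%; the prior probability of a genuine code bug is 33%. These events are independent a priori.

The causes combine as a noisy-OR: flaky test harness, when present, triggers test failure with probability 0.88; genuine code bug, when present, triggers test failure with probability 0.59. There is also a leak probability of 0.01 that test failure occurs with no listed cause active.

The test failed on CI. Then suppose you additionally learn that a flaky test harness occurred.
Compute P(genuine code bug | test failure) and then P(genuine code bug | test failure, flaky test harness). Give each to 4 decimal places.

Under noisy-OR, P(test failure | causes) = 1 − (1−0.01)·∏(1−qᵢ) over the active causes.
P(test failure) = 0.01*0.94*0.67 + 0.5941*0.94*0.33 + 0.8812*0.06*0.67 + 0.951292*0.06*0.33 = 0.006298 + 0.184290 + 0.035424 + 0.018836 = 0.244848
Restricting to configurations with genuine code bug present: 0.184290 + 0.018836 = 0.203126.
So P(genuine code bug | test failure) = 0.203126/0.244848 ≈ 0.8296.

Now condition on the additional information:
P(test failure | flaky test harness) = 0.8812·0.67 + 0.951292·0.33 = 0.590404 + 0.313926 = 0.904330
Of this, 0.313926 comes from 0.951292·0.33 (the genuine code bug=true cases).
So P(genuine code bug | test failure, flaky test harness) = 0.313926/0.904330 ≈ 0.3471.

P(genuine code bug | test failure) ≈ 0.8296; P(genuine code bug | test failure, flaky test harness) ≈ 0.3471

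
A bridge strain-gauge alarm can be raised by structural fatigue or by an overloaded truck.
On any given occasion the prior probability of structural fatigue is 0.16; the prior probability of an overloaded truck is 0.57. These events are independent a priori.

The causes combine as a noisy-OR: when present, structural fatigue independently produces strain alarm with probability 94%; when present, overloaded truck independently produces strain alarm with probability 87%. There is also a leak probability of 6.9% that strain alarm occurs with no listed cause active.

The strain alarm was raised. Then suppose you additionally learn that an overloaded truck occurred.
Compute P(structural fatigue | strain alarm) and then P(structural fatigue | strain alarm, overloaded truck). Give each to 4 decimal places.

P(structural fatigue | strain alarm) ≈ 0.2586; P(structural fatigue | strain alarm, overloaded truck) ≈ 0.1770

Under noisy-OR, P(strain alarm | causes) = 1 − (1−0.069)·∏(1−qᵢ) over the active causes.
Sum P(strain alarm|·) weighted by the priors over the 4 (structural fatigue, overloaded truck) configurations:
  P(strain alarm) = 0.069×0.84×0.43 + 0.87897×0.84×0.57 + 0.94414×0.16×0.43 + 0.992738×0.16×0.57
        = 0.024923 + 0.420851 + 0.064957 + 0.090538 = 0.601269
Configurations with structural fatigue contribute 0.155495, so
  P(structural fatigue | strain alarm) = 0.155495 / 0.601269 ≈ 0.2586

Now condition on the additional information:
P(strain alarm | overloaded truck) = 0.87897*0.84 + 0.992738*0.16 = 0.738335 + 0.158838 = 0.897173
Of this, 0.158838 comes from 0.992738*0.16 (the structural fatigue=true cases).
Hence the posterior is 0.158838/0.897173 ≈ 0.1770.
— overloaded truck explains away the evidence for structural fatigue.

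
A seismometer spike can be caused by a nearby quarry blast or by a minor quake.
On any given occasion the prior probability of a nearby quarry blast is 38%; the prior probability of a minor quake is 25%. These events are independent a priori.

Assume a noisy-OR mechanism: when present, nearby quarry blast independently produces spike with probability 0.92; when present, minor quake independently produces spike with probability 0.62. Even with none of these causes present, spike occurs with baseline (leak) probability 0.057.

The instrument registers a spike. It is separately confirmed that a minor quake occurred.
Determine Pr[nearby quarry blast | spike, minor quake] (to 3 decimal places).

Pr[nearby quarry blast | spike, minor quake] ≈ 0.481

Under noisy-OR, P(spike | causes) = 1 − (1−0.057)·∏(1−qᵢ) over the active causes.
For the numerator, keep only nearby quarry blast=true terms: 0.971333·0.38 = 0.369107
The normalizing constant is 0.64166·0.62 + 0.971333·0.38 = 0.766936
Posterior = 0.369107 / 0.766936 ≈ 0.481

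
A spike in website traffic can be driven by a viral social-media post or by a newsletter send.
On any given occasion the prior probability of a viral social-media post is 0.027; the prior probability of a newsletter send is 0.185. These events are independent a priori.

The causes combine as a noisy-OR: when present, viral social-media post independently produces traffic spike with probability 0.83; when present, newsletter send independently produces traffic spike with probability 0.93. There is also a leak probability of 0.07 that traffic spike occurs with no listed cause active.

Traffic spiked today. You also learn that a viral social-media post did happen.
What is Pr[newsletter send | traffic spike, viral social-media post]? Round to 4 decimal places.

Under noisy-OR, P(traffic spike | causes) = 1 − (1−0.07)·∏(1−qᵢ) over the active causes.
Weight on newsletter send=true, given the evidence: 0.988933*0.185 = 0.182953
Normalizer over all consistent configurations: 0.8419*0.815 + 0.988933*0.185 = 0.869101
Posterior = 0.182953 / 0.869101 ≈ 0.2105

Pr[newsletter send | traffic spike, viral social-media post] ≈ 0.2105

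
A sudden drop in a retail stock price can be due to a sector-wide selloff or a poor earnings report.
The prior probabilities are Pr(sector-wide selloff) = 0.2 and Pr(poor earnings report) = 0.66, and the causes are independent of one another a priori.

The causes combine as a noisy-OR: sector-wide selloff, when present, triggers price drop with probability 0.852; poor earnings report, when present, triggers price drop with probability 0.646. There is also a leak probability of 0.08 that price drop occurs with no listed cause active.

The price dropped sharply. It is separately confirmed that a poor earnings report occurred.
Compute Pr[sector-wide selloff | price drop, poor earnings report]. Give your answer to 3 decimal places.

Pr[sector-wide selloff | price drop, poor earnings report] ≈ 0.261

Under noisy-OR, P(price drop | causes) = 1 − (1−0.08)·∏(1−qᵢ) over the active causes.
By total probability over both values of sector-wide selloff:
  P(price drop | poor earnings report) = 0.67432·0.8 + 0.951799·0.2
        = 0.539456 + 0.190360 = 0.729816
Configurations with sector-wide selloff contribute 0.190360, so
  P(sector-wide selloff | price drop, poor earnings report) = 0.190360 / 0.729816 ≈ 0.261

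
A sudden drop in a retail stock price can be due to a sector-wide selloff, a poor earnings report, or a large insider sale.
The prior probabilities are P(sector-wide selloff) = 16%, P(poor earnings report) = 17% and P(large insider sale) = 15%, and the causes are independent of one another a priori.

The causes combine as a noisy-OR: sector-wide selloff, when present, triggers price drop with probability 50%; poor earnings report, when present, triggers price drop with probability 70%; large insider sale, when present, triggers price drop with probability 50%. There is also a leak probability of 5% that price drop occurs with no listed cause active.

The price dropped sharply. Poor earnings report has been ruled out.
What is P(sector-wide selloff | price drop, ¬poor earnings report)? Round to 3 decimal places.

P(sector-wide selloff | price drop, ¬poor earnings report) ≈ 0.468

Under noisy-OR, P(price drop | causes) = 1 − (1−0.05)·∏(1−qᵢ) over the active causes.
Enumerate the 4 (sector-wide selloff, large insider sale) configurations and weight by the priors:
  P(price drop | ¬poor earnings report) = 0.05*0.84*0.85 + 0.525*0.84*0.15 + 0.525*0.16*0.85 + 0.7625*0.16*0.15
        = 0.035700 + 0.066150 + 0.071400 + 0.018300 = 0.191550
Keeping only the sector-wide selloff-present terms gives 0.089700, so
  P(sector-wide selloff | price drop, ¬poor earnings report) = 0.089700 / 0.191550 ≈ 0.468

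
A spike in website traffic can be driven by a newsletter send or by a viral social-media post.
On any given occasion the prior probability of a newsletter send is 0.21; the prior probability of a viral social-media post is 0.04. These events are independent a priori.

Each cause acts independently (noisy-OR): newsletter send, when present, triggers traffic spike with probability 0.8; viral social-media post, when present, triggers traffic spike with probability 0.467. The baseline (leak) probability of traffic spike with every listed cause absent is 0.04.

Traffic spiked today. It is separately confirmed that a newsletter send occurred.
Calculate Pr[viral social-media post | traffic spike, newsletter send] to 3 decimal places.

Pr[viral social-media post | traffic spike, newsletter send] ≈ 0.044

Under noisy-OR, P(traffic spike | causes) = 1 − (1−0.04)·∏(1−qᵢ) over the active causes.
P(traffic spike | newsletter send) = 0.808·0.96 + 0.897664·0.04 = 0.775680 + 0.035907 = 0.811587
The viral social-media post-present share is 0.897664·0.04 = 0.035907.
So P(viral social-media post | traffic spike, newsletter send) = 0.035907/0.811587 ≈ 0.044.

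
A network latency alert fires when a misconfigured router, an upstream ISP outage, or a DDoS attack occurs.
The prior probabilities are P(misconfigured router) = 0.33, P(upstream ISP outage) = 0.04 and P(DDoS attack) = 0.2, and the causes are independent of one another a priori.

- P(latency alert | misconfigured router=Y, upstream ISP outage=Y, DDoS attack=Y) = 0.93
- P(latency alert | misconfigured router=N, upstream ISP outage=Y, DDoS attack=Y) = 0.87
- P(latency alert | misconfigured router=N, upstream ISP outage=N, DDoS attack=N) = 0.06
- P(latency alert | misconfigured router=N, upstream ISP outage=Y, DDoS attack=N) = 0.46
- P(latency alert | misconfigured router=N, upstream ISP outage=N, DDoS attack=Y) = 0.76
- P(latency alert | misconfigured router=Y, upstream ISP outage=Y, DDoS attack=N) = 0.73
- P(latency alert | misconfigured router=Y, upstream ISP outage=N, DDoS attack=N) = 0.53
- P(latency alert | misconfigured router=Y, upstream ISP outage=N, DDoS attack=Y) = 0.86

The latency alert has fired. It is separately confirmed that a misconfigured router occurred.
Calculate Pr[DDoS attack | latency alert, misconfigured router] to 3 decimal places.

Sum P(latency alert|·) weighted by the priors over the 4 (upstream ISP outage, DDoS attack) configurations:
  P(latency alert | misconfigured router) = 0.53*0.96*0.8 + 0.86*0.96*0.2 + 0.73*0.04*0.8 + 0.93*0.04*0.2
        = 0.407040 + 0.165120 + 0.023360 + 0.007440 = 0.602960
Configurations with DDoS attack contribute 0.172560, so
  P(DDoS attack | latency alert, misconfigured router) = 0.172560 / 0.602960 ≈ 0.286

Pr[DDoS attack | latency alert, misconfigured router] ≈ 0.286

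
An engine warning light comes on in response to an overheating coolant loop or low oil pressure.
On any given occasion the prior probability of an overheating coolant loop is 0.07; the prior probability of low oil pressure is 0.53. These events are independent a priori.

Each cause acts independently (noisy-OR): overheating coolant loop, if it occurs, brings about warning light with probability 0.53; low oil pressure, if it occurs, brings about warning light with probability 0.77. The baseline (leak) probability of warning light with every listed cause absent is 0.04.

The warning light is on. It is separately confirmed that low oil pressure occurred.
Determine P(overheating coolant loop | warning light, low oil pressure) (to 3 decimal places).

Under noisy-OR, P(warning light | causes) = 1 − (1−0.04)·∏(1−qᵢ) over the active causes.
Numerator (weight on configurations with overheating coolant loop): 0.896224·0.07 = 0.062736
Denominator P(warning light | low oil pressure): 0.7792·0.93 + 0.896224·0.07 = 0.787392
Posterior = 0.062736 / 0.787392 ≈ 0.080

P(overheating coolant loop | warning light, low oil pressure) ≈ 0.080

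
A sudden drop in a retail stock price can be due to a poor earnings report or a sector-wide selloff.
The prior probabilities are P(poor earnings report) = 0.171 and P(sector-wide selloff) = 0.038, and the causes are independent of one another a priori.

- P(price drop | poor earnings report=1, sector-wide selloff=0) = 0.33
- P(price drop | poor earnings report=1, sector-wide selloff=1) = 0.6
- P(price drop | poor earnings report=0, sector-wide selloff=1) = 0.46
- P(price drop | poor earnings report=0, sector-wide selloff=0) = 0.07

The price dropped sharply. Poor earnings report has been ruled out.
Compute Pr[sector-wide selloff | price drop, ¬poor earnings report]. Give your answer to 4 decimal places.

Pr[sector-wide selloff | price drop, ¬poor earnings report] ≈ 0.2061

Weight on sector-wide selloff=true, given the evidence: 0.46·0.038 = 0.017480
Normalizer over all consistent configurations: 0.07·0.962 + 0.46·0.038 = 0.084820
Posterior = 0.017480 / 0.084820 ≈ 0.2061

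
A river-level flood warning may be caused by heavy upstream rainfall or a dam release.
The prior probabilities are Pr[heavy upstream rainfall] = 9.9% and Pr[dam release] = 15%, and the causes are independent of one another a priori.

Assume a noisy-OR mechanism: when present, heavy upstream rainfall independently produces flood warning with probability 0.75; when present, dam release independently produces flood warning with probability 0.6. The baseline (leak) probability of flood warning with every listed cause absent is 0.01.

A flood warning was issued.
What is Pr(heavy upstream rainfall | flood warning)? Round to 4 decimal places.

Pr(heavy upstream rainfall | flood warning) ≈ 0.4621

Under noisy-OR, P(flood warning | causes) = 1 − (1−0.01)·∏(1−qᵢ) over the active causes.
Numerator (weight on configurations with heavy upstream rainfall): 0.063323 + 0.013380 = 0.076703
Normalizer over all consistent configurations: 0.01×0.901×0.85 + 0.604×0.901×0.15 + 0.7525×0.099×0.85 + 0.901×0.099×0.15 = 0.165993
P(heavy upstream rainfall | flood warning) = 0.076703/0.165993 ≈ 0.4621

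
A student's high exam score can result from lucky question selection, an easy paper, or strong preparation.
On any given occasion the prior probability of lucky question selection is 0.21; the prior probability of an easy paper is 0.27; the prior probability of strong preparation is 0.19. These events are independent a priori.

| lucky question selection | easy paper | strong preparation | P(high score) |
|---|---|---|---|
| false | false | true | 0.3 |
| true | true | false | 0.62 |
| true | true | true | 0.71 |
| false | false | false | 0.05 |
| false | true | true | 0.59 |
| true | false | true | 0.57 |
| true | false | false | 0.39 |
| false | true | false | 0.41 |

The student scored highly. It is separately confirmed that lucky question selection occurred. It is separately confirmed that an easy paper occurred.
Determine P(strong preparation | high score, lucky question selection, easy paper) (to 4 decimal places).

P(strong preparation | high score, lucky question selection, easy paper) ≈ 0.2117

For the numerator, keep only strong preparation=true terms: 0.71·0.19 = 0.134900
Denominator P(high score | lucky question selection, easy paper): 0.62·0.81 + 0.71·0.19 = 0.637100
Posterior = 0.134900 / 0.637100 ≈ 0.2117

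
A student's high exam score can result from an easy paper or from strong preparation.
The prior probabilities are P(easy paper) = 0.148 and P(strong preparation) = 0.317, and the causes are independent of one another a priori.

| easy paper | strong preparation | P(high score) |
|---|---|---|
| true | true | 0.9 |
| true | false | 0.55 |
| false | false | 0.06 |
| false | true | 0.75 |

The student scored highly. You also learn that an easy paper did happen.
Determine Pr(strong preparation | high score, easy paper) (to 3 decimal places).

Pr(strong preparation | high score, easy paper) ≈ 0.432

P(high score | easy paper) = 0.55*0.683 + 0.9*0.317 = 0.375650 + 0.285300 = 0.660950
The strong preparation-present share is 0.9*0.317 = 0.285300.
P(strong preparation | high score, easy paper) = 0.285300 / 0.660950 ≈ 0.432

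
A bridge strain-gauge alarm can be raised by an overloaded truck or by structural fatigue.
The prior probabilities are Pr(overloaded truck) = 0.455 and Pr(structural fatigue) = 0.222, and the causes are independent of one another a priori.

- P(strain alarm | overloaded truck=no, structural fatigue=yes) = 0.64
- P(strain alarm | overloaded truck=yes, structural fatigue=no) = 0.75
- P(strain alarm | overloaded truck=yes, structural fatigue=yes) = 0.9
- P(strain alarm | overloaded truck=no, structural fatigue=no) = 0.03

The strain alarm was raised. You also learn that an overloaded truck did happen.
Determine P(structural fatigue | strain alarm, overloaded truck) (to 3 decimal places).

P(structural fatigue | strain alarm, overloaded truck) ≈ 0.255

P(strain alarm | overloaded truck) = 0.75*0.778 + 0.9*0.222 = 0.583500 + 0.199800 = 0.783300
The structural fatigue-present share is 0.9*0.222 = 0.199800.
Hence the posterior is 0.199800/0.783300 ≈ 0.255.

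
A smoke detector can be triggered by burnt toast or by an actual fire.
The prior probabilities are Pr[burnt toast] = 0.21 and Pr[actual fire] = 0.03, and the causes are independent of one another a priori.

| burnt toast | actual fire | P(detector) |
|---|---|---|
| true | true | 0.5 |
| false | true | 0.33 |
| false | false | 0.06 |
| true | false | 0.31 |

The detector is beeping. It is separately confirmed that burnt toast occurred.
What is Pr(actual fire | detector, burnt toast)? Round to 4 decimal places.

Pr(actual fire | detector, burnt toast) ≈ 0.0475

For the numerator, keep only actual fire=true terms: 0.5×0.03 = 0.015000
The normalizing constant is 0.31×0.97 + 0.5×0.03 = 0.315700
P(actual fire | detector, burnt toast) = 0.015000/0.315700 ≈ 0.0475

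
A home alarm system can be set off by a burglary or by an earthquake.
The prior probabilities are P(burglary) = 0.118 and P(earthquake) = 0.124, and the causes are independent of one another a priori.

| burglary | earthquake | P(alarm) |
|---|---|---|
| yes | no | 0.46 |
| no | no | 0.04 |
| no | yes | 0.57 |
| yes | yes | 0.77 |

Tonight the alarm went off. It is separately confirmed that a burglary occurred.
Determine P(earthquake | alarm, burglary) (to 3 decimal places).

P(alarm | burglary) = 0.46·0.876 + 0.77·0.124 = 0.402960 + 0.095480 = 0.498440
The earthquake-present share is 0.77·0.124 = 0.095480.
So P(earthquake | alarm, burglary) = 0.095480/0.498440 ≈ 0.192.

P(earthquake | alarm, burglary) ≈ 0.192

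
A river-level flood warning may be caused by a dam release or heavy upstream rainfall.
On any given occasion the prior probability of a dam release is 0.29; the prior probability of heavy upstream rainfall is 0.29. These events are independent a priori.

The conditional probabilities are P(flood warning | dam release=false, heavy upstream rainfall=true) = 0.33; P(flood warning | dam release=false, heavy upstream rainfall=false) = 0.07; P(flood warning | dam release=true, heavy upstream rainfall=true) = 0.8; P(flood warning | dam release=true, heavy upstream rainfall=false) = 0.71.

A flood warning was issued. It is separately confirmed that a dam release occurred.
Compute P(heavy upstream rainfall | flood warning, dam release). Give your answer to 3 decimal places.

P(heavy upstream rainfall | flood warning, dam release) ≈ 0.315

P(flood warning | dam release) = 0.71*0.71 + 0.8*0.29 = 0.504100 + 0.232000 = 0.736100
The heavy upstream rainfall-present share is 0.8*0.29 = 0.232000.
So P(heavy upstream rainfall | flood warning, dam release) = 0.232000/0.736100 ≈ 0.315.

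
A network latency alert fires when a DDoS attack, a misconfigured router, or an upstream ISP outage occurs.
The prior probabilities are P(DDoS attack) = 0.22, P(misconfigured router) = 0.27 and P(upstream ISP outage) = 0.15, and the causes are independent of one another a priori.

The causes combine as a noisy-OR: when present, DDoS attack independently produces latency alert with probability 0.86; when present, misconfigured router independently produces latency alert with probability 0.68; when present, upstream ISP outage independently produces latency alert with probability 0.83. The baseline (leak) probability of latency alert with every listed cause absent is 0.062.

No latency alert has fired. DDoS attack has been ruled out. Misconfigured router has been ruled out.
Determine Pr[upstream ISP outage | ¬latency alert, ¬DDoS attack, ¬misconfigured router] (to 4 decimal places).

Under noisy-OR, P(latency alert | causes) = 1 − (1−0.062)·∏(1−qᵢ) over the active causes.
P(¬latency alert | ¬DDoS attack, ¬misconfigured router) = 0.938·0.85 + 0.15946·0.15 = 0.797300 + 0.023919 = 0.821219
The upstream ISP outage-present share is 0.15946·0.15 = 0.023919.
Hence the posterior is 0.023919/0.821219 ≈ 0.0291.

Pr[upstream ISP outage | ¬latency alert, ¬DDoS attack, ¬misconfigured router] ≈ 0.0291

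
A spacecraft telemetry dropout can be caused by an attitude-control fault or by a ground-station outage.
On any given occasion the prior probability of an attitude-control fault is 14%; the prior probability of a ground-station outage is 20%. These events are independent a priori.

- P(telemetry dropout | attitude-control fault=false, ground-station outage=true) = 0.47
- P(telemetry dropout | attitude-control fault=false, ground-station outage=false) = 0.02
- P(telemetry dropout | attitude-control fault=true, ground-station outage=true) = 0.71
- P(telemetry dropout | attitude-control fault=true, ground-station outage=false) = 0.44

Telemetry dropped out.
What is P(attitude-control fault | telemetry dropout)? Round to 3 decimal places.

P(telemetry dropout) = 0.02×0.86×0.8 + 0.47×0.86×0.2 + 0.44×0.14×0.8 + 0.71×0.14×0.2 = 0.013760 + 0.080840 + 0.049280 + 0.019880 = 0.163760
Restricting to configurations with attitude-control fault present: 0.049280 + 0.019880 = 0.069160.
So P(attitude-control fault | telemetry dropout) = 0.069160/0.163760 ≈ 0.422.

P(attitude-control fault | telemetry dropout) ≈ 0.422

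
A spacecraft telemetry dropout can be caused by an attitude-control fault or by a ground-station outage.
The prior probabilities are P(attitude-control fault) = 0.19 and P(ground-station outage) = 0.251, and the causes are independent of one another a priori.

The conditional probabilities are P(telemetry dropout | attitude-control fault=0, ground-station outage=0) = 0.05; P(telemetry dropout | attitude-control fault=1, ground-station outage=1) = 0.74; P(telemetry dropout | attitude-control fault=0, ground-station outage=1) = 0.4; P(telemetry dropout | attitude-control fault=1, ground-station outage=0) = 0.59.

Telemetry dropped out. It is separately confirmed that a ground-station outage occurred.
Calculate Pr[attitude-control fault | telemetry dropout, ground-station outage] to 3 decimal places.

Pr[attitude-control fault | telemetry dropout, ground-station outage] ≈ 0.303

Weight on attitude-control fault=true, given the evidence: 0.74*0.19 = 0.140600
Normalizer over all consistent configurations: 0.4*0.81 + 0.74*0.19 = 0.464600
P(attitude-control fault | telemetry dropout, ground-station outage) = 0.140600/0.464600 ≈ 0.303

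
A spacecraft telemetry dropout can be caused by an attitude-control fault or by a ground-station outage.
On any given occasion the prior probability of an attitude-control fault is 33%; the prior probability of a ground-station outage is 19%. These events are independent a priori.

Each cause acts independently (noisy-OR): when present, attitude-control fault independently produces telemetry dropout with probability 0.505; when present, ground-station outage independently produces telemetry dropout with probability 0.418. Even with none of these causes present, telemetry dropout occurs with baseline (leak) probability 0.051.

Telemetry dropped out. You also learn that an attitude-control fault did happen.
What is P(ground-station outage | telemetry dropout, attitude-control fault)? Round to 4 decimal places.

P(ground-station outage | telemetry dropout, attitude-control fault) ≈ 0.2432

Under noisy-OR, P(telemetry dropout | causes) = 1 − (1−0.051)·∏(1−qᵢ) over the active causes.
By total probability over both values of ground-station outage:
  P(telemetry dropout | attitude-control fault) = 0.530245·0.81 + 0.726603·0.19
        = 0.429498 + 0.138055 = 0.567553
The terms with ground-station outage present sum to 0.138055, so
  P(ground-station outage | telemetry dropout, attitude-control fault) = 0.138055 / 0.567553 ≈ 0.2432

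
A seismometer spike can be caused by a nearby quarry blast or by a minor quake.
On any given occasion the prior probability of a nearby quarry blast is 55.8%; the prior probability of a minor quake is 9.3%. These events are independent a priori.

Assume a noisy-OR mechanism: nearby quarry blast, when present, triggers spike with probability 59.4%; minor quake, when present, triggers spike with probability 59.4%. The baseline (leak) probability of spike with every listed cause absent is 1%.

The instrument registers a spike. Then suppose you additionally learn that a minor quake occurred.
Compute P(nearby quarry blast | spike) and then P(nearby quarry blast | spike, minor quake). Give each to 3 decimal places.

P(nearby quarry blast | spike) ≈ 0.924; P(nearby quarry blast | spike, minor quake) ≈ 0.639

Under noisy-OR, P(spike | causes) = 1 − (1−0.01)·∏(1−qᵢ) over the active causes.
P(spike) = 0.01·0.442·0.907 + 0.59806·0.442·0.093 + 0.59806·0.558·0.907 + 0.836812·0.558·0.093 = 0.004009 + 0.024584 + 0.302682 + 0.043426 = 0.374701
Restricting to configurations with nearby quarry blast present: 0.302682 + 0.043426 = 0.346108.
So P(nearby quarry blast | spike) = 0.346108/0.374701 ≈ 0.924.

Now also conditioning on minor quake=true:
Enumerate both values of nearby quarry blast and weight by the priors:
  P(spike | minor quake) = 0.59806×0.442 + 0.836812×0.558
        = 0.264343 + 0.466941 = 0.731284
The terms with nearby quarry blast present sum to 0.466941, so
  P(nearby quarry blast | spike, minor quake) = 0.466941 / 0.731284 ≈ 0.639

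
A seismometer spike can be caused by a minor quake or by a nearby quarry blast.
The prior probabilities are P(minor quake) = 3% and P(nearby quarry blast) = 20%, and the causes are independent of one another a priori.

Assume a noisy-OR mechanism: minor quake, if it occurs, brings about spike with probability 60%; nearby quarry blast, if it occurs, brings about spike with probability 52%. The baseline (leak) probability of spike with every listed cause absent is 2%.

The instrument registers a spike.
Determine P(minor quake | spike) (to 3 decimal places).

P(minor quake | spike) ≈ 0.141

Under noisy-OR, P(spike | causes) = 1 − (1−0.02)·∏(1−qᵢ) over the active causes.
For the numerator, keep only minor quake=true terms: 0.014592 + 0.004871 = 0.019463
Normalizer over all consistent configurations: 0.02·0.97·0.8 + 0.5296·0.97·0.2 + 0.608·0.03·0.8 + 0.81184·0.03·0.2 = 0.137725
P(minor quake | spike) = 0.019463/0.137725 ≈ 0.141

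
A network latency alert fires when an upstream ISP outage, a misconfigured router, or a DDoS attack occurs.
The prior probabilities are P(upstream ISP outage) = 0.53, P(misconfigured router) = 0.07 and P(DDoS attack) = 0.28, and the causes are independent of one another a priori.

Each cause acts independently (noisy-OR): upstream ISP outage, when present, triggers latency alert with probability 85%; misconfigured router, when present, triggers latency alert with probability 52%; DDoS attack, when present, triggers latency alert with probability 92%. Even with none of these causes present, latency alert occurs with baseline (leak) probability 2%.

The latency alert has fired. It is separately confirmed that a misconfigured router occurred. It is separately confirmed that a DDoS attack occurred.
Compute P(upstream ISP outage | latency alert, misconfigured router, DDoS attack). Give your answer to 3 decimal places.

Under noisy-OR, P(latency alert | causes) = 1 − (1−0.02)·∏(1−qᵢ) over the active causes.
By total probability over both values of upstream ISP outage:
  P(latency alert | misconfigured router, DDoS attack) = 0.962368*0.47 + 0.994355*0.53
        = 0.452313 + 0.527008 = 0.979321
Keeping only the upstream ISP outage-present terms gives 0.527008, so
  P(upstream ISP outage | latency alert, misconfigured router, DDoS attack) = 0.527008 / 0.979321 ≈ 0.538

P(upstream ISP outage | latency alert, misconfigured router, DDoS attack) ≈ 0.538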